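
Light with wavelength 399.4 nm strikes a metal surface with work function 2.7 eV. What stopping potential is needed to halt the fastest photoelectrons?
0.4043 V

The stopping potential V_s satisfies: eV_s = KE_max

First, find KE_max using Einstein's equation:
E_photon = hc/λ = 3.1043 eV
KE_max = E_photon - φ = 3.1043 - 2.7 = 0.4043 eV

Since eV_s = KE_max:
V_s = KE_max/e = 0.4043 V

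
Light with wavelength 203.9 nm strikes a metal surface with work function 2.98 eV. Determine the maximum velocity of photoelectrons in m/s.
1.0444e+06 m/s

First, find the maximum kinetic energy:
E_photon = hc/λ = 6.0806 eV
KE_max = E_photon - φ = 6.0806 - 2.98 = 3.1006 eV

Convert to Joules: KE_max = 3.1006 × 1.602×10⁻¹⁹ J = 4.9678e-19 J

Then use KE = ½mv² to find velocity:
v = √(2·KE/m) = √(2 × 4.9678e-19 J / 9.109e-31 kg)
v = 1.0444e+06 m/s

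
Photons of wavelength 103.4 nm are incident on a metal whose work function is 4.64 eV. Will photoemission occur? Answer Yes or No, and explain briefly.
Yes

For photoemission, the photon energy must exceed the work function.

Photon energy: E = hc/λ = 11.9907 eV
Work function: φ = 4.64 eV

Since E_photon (11.9907 eV) > φ (4.64 eV), photoemission WILL occur.
The threshold wavelength is λ₀ = hc/φ = 267.2 nm.
Since 103.4 nm < 267.2 nm, the light has sufficient energy.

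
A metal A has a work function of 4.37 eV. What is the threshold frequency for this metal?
1.0567e+15 Hz

The threshold frequency is when the photon energy equals the work function:
hf₀ = φ

Solving for f₀:
f₀ = φ/h = (4.37 eV × 1.602×10⁻¹⁹ J/eV) / (6.626×10⁻³⁴ J·s)
f₀ = 1.0567e+15 Hz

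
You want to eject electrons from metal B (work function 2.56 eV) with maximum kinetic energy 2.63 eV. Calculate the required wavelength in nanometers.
238.89 nm

From Einstein's equation: KE_max = hc/λ - φ

Rearranging for λ:
hc/λ = KE_max + φ
λ = hc/(KE_max + φ)

Required photon energy:
E_photon = KE_max + φ = 2.63 + 2.56 = 5.19 eV

Required wavelength:
λ = hc/E_photon = (6.626×10⁻³⁴)(3×10⁸) / (5.19 × 1.602×10⁻¹⁹)
λ = 238.89 nm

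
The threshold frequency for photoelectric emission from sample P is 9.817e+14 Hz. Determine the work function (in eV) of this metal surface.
4.06 eV

At the threshold frequency, photon energy equals work function:
φ = hf₀

Calculating:
φ = (6.626×10⁻³⁴ J·s)(9.817e+14 Hz)
φ = 4.06 eV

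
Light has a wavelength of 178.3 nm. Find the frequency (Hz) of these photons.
1.6814e+15 Hz

Using the wave equation: c = fλ

Solving for frequency:
f = c/λ = (3×10⁸ m/s) / (178.3×10⁻⁹ m)
f = 1.6814e+15 Hz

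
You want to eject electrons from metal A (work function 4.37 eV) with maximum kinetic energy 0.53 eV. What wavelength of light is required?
253.03 nm

From Einstein's equation: KE_max = hc/λ - φ

Rearranging for λ:
hc/λ = KE_max + φ
λ = hc/(KE_max + φ)

Required photon energy:
E_photon = KE_max + φ = 0.53 + 4.37 = 4.90 eV

Required wavelength:
λ = hc/E_photon = (6.626×10⁻³⁴)(3×10⁸) / (4.90 × 1.602×10⁻¹⁹)
λ = 253.03 nm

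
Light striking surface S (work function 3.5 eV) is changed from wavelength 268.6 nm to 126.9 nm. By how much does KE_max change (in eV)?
5.1543 eV

Using Einstein's equation: KE_max = hc/λ - φ

For λ₁ = 268.6 nm:
KE₁ = hc/λ₁ - φ = 4.6159 - 3.5 = 1.1159 eV

For λ₂ = 126.9 nm:
KE₂ = hc/λ₂ - φ = 9.7702 - 3.5 = 6.2702 eV

Change in KE:
ΔKE = KE₂ - KE₁ = 6.2702 - 1.1159 = 5.1543 eV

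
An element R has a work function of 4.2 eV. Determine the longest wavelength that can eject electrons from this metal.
295.20 nm

The threshold wavelength is when the photon energy equals the work function:
hc/λ₀ = φ

Solving for λ₀:
λ₀ = hc/φ = (6.626×10⁻³⁴ J·s)(3×10⁸ m/s) / (4.2 eV × 1.602×10⁻¹⁹ J/eV)
λ₀ = 295.20 nm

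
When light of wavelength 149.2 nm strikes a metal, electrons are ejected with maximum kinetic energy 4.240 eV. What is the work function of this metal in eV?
4.07 eV

From Einstein's photoelectric equation: KE_max = hf - φ = hc/λ - φ

Rearranging for φ:
φ = hc/λ - KE_max

Calculate photon energy:
E_photon = hc/λ = 8.3099 eV

Therefore:
φ = 8.3099 - 4.240 = 4.07 eV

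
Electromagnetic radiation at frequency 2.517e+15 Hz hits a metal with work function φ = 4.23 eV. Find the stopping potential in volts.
6.1795 V

The stopping potential V_s satisfies: eV_s = KE_max

First, find KE_max using Einstein's equation:
E_photon = hf = (6.626×10⁻³⁴ J·s)(2.517e+15 Hz) = 10.4095 eV
KE_max = E_photon - φ = 10.4095 - 4.23 = 6.1795 eV

Since eV_s = KE_max:
V_s = KE_max/e = 6.1795 V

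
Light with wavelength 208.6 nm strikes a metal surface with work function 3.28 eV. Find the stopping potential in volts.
2.6636 V

The stopping potential V_s satisfies: eV_s = KE_max

First, find KE_max using Einstein's equation:
E_photon = hc/λ = 5.9436 eV
KE_max = E_photon - φ = 5.9436 - 3.28 = 2.6636 eV

Since eV_s = KE_max:
V_s = KE_max/e = 2.6636 V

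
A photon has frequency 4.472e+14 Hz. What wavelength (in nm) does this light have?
670.38 nm

Using the wave equation: c = fλ

Solving for wavelength:
λ = c/f = (3×10⁸ m/s) / (4.472e+14 Hz)
λ = 670.38 nm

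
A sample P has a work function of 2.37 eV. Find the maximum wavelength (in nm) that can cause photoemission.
523.14 nm

The threshold wavelength is when the photon energy equals the work function:
hc/λ₀ = φ

Solving for λ₀:
λ₀ = hc/φ = (6.626×10⁻³⁴ J·s)(3×10⁸ m/s) / (2.37 eV × 1.602×10⁻¹⁹ J/eV)
λ₀ = 523.14 nm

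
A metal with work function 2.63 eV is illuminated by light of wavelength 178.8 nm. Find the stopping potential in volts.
4.3042 V

The stopping potential V_s satisfies: eV_s = KE_max

First, find KE_max using Einstein's equation:
E_photon = hc/λ = 6.9342 eV
KE_max = E_photon - φ = 6.9342 - 2.63 = 4.3042 eV

Since eV_s = KE_max:
V_s = KE_max/e = 4.3042 V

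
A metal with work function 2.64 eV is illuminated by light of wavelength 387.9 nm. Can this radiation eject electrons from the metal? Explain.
Yes

For photoemission, the photon energy must exceed the work function.

Photon energy: E = hc/λ = 3.1963 eV
Work function: φ = 2.64 eV

Since E_photon (3.1963 eV) > φ (2.64 eV), photoemission WILL occur.
The threshold wavelength is λ₀ = hc/φ = 469.6 nm.
Since 387.9 nm < 469.6 nm, the light has sufficient energy.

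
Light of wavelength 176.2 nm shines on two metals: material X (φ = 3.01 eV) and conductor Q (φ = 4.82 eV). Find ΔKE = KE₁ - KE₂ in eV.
1.8100 eV

Using KE_max = hc/λ - φ for each metal:

Photon energy: E = hc/λ = 7.0366 eV

For material X (φ₁ = 3.01 eV):
KE₁ = E - φ₁ = 7.0366 - 3.01 = 4.0266 eV

For conductor Q (φ₂ = 4.82 eV):
KE₂ = E - φ₂ = 7.0366 - 4.82 = 2.2166 eV

Difference:
ΔKE = KE₁ - KE₂ = 4.0266 - 2.2166 = 1.8100 eV

Note: The difference equals the difference in work functions: 4.82 - 3.01 = 1.81 eV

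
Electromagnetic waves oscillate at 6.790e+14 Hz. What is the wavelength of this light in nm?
441.52 nm

Using the wave equation: c = fλ

Solving for wavelength:
λ = c/f = (3×10⁸ m/s) / (6.790e+14 Hz)
λ = 441.52 nm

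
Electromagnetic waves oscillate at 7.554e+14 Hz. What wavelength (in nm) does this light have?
396.87 nm

Using the wave equation: c = fλ

Solving for wavelength:
λ = c/f = (3×10⁸ m/s) / (7.554e+14 Hz)
λ = 396.87 nm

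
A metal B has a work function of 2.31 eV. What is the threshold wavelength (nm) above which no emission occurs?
536.73 nm

The threshold wavelength is when the photon energy equals the work function:
hc/λ₀ = φ

Solving for λ₀:
λ₀ = hc/φ = (6.626×10⁻³⁴ J·s)(3×10⁸ m/s) / (2.31 eV × 1.602×10⁻¹⁹ J/eV)
λ₀ = 536.73 nm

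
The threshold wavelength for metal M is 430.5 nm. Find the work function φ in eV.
2.88 eV

At the threshold wavelength, photon energy equals work function:
φ = hc/λ₀

Calculating:
φ = (6.626×10⁻³⁴ J·s)(3×10⁸ m/s) / (430.5×10⁻⁹ m)
φ = 2.88 eV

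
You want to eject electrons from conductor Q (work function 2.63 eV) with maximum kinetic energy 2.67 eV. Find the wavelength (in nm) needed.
233.93 nm

From Einstein's equation: KE_max = hc/λ - φ

Rearranging for λ:
hc/λ = KE_max + φ
λ = hc/(KE_max + φ)

Required photon energy:
E_photon = KE_max + φ = 2.67 + 2.63 = 5.30 eV

Required wavelength:
λ = hc/E_photon = (6.626×10⁻³⁴)(3×10⁸) / (5.30 × 1.602×10⁻¹⁹)
λ = 233.93 nm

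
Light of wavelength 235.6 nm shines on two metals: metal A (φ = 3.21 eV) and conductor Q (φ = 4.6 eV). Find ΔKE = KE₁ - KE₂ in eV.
1.3900 eV

Using KE_max = hc/λ - φ for each metal:

Photon energy: E = hc/λ = 5.2625 eV

For metal A (φ₁ = 3.21 eV):
KE₁ = E - φ₁ = 5.2625 - 3.21 = 2.0525 eV

For conductor Q (φ₂ = 4.6 eV):
KE₂ = E - φ₂ = 5.2625 - 4.6 = 0.6625 eV

Difference:
ΔKE = KE₁ - KE₂ = 2.0525 - 0.6625 = 1.3900 eV

Note: The difference equals the difference in work functions: 4.6 - 3.21 = 1.39 eV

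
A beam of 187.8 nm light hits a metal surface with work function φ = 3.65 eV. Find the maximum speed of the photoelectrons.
1.0190e+06 m/s

First, find the maximum kinetic energy:
E_photon = hc/λ = 6.6019 eV
KE_max = E_photon - φ = 6.6019 - 3.65 = 2.9519 eV

Convert to Joules: KE_max = 2.9519 × 1.602×10⁻¹⁹ J = 4.7295e-19 J

Then use KE = ½mv² to find velocity:
v = √(2·KE/m) = √(2 × 4.7295e-19 J / 9.109e-31 kg)
v = 1.0190e+06 m/s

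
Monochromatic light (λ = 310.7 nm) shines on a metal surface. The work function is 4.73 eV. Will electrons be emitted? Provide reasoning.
No

For photoemission, the photon energy must exceed the work function.

Photon energy: E = hc/λ = 3.9905 eV
Work function: φ = 4.73 eV

Since E_photon (3.9905 eV) < φ (4.73 eV), photoemission will NOT occur.
The threshold wavelength is λ₀ = hc/φ = 262.1 nm.
Since 310.7 nm > 262.1 nm, the photons lack sufficient energy.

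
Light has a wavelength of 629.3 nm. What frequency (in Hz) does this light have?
4.7639e+14 Hz

Using the wave equation: c = fλ

Solving for frequency:
f = c/λ = (3×10⁸ m/s) / (629.3×10⁻⁹ m)
f = 4.7639e+14 Hz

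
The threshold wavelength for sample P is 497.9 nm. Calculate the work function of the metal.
2.49 eV

At the threshold wavelength, photon energy equals work function:
φ = hc/λ₀

Calculating:
φ = (6.626×10⁻³⁴ J·s)(3×10⁸ m/s) / (497.9×10⁻⁹ m)
φ = 2.49 eV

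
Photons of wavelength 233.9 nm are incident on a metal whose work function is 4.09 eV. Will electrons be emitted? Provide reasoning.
Yes

For photoemission, the photon energy must exceed the work function.

Photon energy: E = hc/λ = 5.3007 eV
Work function: φ = 4.09 eV

Since E_photon (5.3007 eV) > φ (4.09 eV), photoemission WILL occur.
The threshold wavelength is λ₀ = hc/φ = 303.1 nm.
Since 233.9 nm < 303.1 nm, the light has sufficient energy.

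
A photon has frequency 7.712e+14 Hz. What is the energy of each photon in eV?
3.1894 eV

Using E = hf:

E = hf = (6.626×10⁻³⁴ J·s)(7.712e+14 Hz)
E = 3.1894 eV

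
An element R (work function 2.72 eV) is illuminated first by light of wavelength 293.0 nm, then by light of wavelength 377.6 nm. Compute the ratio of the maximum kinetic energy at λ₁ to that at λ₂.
2.6825

Using Einstein's equation: KE_max = hc/λ - φ

For λ₁ = 293.0 nm:
E₁ = hc/λ₁ = 4.2315 eV
KE₁ = E₁ - φ = 4.2315 - 2.72 = 1.5115 eV

For λ₂ = 377.6 nm:
E₂ = hc/λ₂ = 3.2835 eV
KE₂ = E₂ - φ = 3.2835 - 2.72 = 0.5635 eV

Ratio: KE₁/KE₂ = 1.5115/0.5635 = 2.6825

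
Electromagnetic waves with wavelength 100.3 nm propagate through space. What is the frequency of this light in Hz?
2.9890e+15 Hz

Using the wave equation: c = fλ

Solving for frequency:
f = c/λ = (3×10⁸ m/s) / (100.3×10⁻⁹ m)
f = 2.9890e+15 Hz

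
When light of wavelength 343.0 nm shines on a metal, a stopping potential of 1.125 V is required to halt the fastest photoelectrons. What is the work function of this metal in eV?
2.49 eV

The stopping potential gives the maximum kinetic energy: KE_max = eV_s = 1.125 eV

From Einstein's photoelectric equation: KE_max = hc/λ - φ
Rearranging: φ = hc/λ - KE_max

Calculate photon energy:
E_photon = hc/λ = (6.626×10⁻³⁴ J·s)(3×10⁸ m/s) / (343.0×10⁻⁹ m) = 3.6147 eV

Therefore:
φ = 3.6147 - 1.125 = 2.49 eV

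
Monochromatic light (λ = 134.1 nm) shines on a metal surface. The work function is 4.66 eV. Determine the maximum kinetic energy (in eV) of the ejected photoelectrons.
4.5857 eV

Using Einstein's photoelectric equation: KE_max = hf - φ = hc/λ - φ

First, calculate the photon energy:
E_photon = hc/λ = (6.626×10⁻³⁴ J·s)(3×10⁸ m/s) / (134.1×10⁻⁹ m)
E_photon = 9.2457 eV

Then, the maximum kinetic energy:
KE_max = E_photon - φ = 9.2457 eV - 4.66 eV = 4.5857 eV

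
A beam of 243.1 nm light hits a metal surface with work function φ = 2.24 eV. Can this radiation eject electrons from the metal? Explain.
Yes

For photoemission, the photon energy must exceed the work function.

Photon energy: E = hc/λ = 5.1001 eV
Work function: φ = 2.24 eV

Since E_photon (5.1001 eV) > φ (2.24 eV), photoemission WILL occur.
The threshold wavelength is λ₀ = hc/φ = 553.5 nm.
Since 243.1 nm < 553.5 nm, the light has sufficient energy.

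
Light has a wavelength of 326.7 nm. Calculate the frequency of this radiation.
9.1764e+14 Hz

Using the wave equation: c = fλ

Solving for frequency:
f = c/λ = (3×10⁸ m/s) / (326.7×10⁻⁹ m)
f = 9.1764e+14 Hz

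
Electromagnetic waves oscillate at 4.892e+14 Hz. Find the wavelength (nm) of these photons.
612.82 nm

Using the wave equation: c = fλ

Solving for wavelength:
λ = c/f = (3×10⁸ m/s) / (4.892e+14 Hz)
λ = 612.82 nm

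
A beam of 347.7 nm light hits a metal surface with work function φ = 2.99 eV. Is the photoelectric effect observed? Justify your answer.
Yes

For photoemission, the photon energy must exceed the work function.

Photon energy: E = hc/λ = 3.5658 eV
Work function: φ = 2.99 eV

Since E_photon (3.5658 eV) > φ (2.99 eV), photoemission WILL occur.
The threshold wavelength is λ₀ = hc/φ = 414.7 nm.
Since 347.7 nm < 414.7 nm, the light has sufficient energy.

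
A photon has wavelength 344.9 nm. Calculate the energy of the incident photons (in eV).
3.5948 eV

Using E = hf = hc/λ:

E = hc/λ = (6.626×10⁻³⁴ J·s)(3×10⁸ m/s) / (344.9×10⁻⁹ m)
E = 3.5948 eV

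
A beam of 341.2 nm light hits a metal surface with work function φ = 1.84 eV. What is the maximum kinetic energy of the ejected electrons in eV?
1.7938 eV

Using Einstein's photoelectric equation: KE_max = hf - φ = hc/λ - φ

First, calculate the photon energy:
E_photon = hc/λ = (6.626×10⁻³⁴ J·s)(3×10⁸ m/s) / (341.2×10⁻⁹ m)
E_photon = 3.6338 eV

Then, the maximum kinetic energy:
KE_max = E_photon - φ = 3.6338 eV - 1.84 eV = 1.7938 eV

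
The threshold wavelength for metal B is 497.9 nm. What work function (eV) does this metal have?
2.49 eV

At the threshold wavelength, photon energy equals work function:
φ = hc/λ₀

Calculating:
φ = (6.626×10⁻³⁴ J·s)(3×10⁸ m/s) / (497.9×10⁻⁹ m)
φ = 2.49 eV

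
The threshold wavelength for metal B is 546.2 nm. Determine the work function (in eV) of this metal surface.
2.27 eV

At the threshold wavelength, photon energy equals work function:
φ = hc/λ₀

Calculating:
φ = (6.626×10⁻³⁴ J·s)(3×10⁸ m/s) / (546.2×10⁻⁹ m)
φ = 2.27 eV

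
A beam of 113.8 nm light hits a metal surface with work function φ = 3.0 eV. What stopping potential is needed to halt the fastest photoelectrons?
7.8949 V

The stopping potential V_s satisfies: eV_s = KE_max

First, find KE_max using Einstein's equation:
E_photon = hc/λ = 10.8949 eV
KE_max = E_photon - φ = 10.8949 - 3.0 = 7.8949 eV

Since eV_s = KE_max:
V_s = KE_max/e = 7.8949 V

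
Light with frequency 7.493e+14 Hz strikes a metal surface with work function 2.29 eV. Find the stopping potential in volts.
0.8089 V

The stopping potential V_s satisfies: eV_s = KE_max

First, find KE_max using Einstein's equation:
E_photon = hf = (6.626×10⁻³⁴ J·s)(7.493e+14 Hz) = 3.0989 eV
KE_max = E_photon - φ = 3.0989 - 2.29 = 0.8089 eV

Since eV_s = KE_max:
V_s = KE_max/e = 0.8089 V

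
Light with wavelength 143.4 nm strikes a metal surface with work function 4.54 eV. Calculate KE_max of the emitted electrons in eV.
4.1060 eV

Using Einstein's photoelectric equation: KE_max = hf - φ = hc/λ - φ

First, calculate the photon energy:
E_photon = hc/λ = (6.626×10⁻³⁴ J·s)(3×10⁸ m/s) / (143.4×10⁻⁹ m)
E_photon = 8.6460 eV

Then, the maximum kinetic energy:
KE_max = E_photon - φ = 8.6460 eV - 4.54 eV = 4.1060 eV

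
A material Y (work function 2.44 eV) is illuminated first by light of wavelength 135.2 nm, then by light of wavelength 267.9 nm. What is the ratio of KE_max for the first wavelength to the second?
3.0761

Using Einstein's equation: KE_max = hc/λ - φ

For λ₁ = 135.2 nm:
E₁ = hc/λ₁ = 9.1704 eV
KE₁ = E₁ - φ = 9.1704 - 2.44 = 6.7304 eV

For λ₂ = 267.9 nm:
E₂ = hc/λ₂ = 4.6280 eV
KE₂ = E₂ - φ = 4.6280 - 2.44 = 2.1880 eV

Ratio: KE₁/KE₂ = 6.7304/2.1880 = 3.0761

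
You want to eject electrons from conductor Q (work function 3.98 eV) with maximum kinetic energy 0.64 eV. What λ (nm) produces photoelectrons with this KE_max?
268.36 nm

From Einstein's equation: KE_max = hc/λ - φ

Rearranging for λ:
hc/λ = KE_max + φ
λ = hc/(KE_max + φ)

Required photon energy:
E_photon = KE_max + φ = 0.64 + 3.98 = 4.62 eV

Required wavelength:
λ = hc/E_photon = (6.626×10⁻³⁴)(3×10⁸) / (4.62 × 1.602×10⁻¹⁹)
λ = 268.36 nm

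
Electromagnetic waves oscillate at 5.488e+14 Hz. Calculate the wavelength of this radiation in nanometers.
546.27 nm

Using the wave equation: c = fλ

Solving for wavelength:
λ = c/f = (3×10⁸ m/s) / (5.488e+14 Hz)
λ = 546.27 nm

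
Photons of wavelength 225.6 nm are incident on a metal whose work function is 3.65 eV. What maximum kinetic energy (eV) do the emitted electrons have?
1.8458 eV

Using Einstein's photoelectric equation: KE_max = hf - φ = hc/λ - φ

First, calculate the photon energy:
E_photon = hc/λ = (6.626×10⁻³⁴ J·s)(3×10⁸ m/s) / (225.6×10⁻⁹ m)
E_photon = 5.4958 eV

Then, the maximum kinetic energy:
KE_max = E_photon - φ = 5.4958 eV - 3.65 eV = 1.8458 eV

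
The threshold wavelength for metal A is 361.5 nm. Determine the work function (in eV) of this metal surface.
3.43 eV

At the threshold wavelength, photon energy equals work function:
φ = hc/λ₀

Calculating:
φ = (6.626×10⁻³⁴ J·s)(3×10⁸ m/s) / (361.5×10⁻⁹ m)
φ = 3.43 eV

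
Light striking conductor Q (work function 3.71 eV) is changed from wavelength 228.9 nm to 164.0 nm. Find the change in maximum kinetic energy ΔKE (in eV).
2.1435 eV

Using Einstein's equation: KE_max = hc/λ - φ

For λ₁ = 228.9 nm:
KE₁ = hc/λ₁ - φ = 5.4165 - 3.71 = 1.7065 eV

For λ₂ = 164.0 nm:
KE₂ = hc/λ₂ - φ = 7.5600 - 3.71 = 3.8500 eV

Change in KE:
ΔKE = KE₂ - KE₁ = 3.8500 - 1.7065 = 2.1435 eV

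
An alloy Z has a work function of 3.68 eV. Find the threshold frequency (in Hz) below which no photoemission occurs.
8.8982e+14 Hz

The threshold frequency is when the photon energy equals the work function:
hf₀ = φ

Solving for f₀:
f₀ = φ/h = (3.68 eV × 1.602×10⁻¹⁹ J/eV) / (6.626×10⁻³⁴ J·s)
f₀ = 8.8982e+14 Hz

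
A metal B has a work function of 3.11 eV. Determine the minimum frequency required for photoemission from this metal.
7.5199e+14 Hz

The threshold frequency is when the photon energy equals the work function:
hf₀ = φ

Solving for f₀:
f₀ = φ/h = (3.11 eV × 1.602×10⁻¹⁹ J/eV) / (6.626×10⁻³⁴ J·s)
f₀ = 7.5199e+14 Hz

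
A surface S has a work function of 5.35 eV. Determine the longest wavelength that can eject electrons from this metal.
231.75 nm

The threshold wavelength is when the photon energy equals the work function:
hc/λ₀ = φ

Solving for λ₀:
λ₀ = hc/φ = (6.626×10⁻³⁴ J·s)(3×10⁸ m/s) / (5.35 eV × 1.602×10⁻¹⁹ J/eV)
λ₀ = 231.75 nm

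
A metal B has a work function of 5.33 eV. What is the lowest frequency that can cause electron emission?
1.2888e+15 Hz

The threshold frequency is when the photon energy equals the work function:
hf₀ = φ

Solving for f₀:
f₀ = φ/h = (5.33 eV × 1.602×10⁻¹⁹ J/eV) / (6.626×10⁻³⁴ J·s)
f₀ = 1.2888e+15 Hz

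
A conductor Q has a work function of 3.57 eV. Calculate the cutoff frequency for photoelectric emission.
8.6322e+14 Hz

The threshold frequency is when the photon energy equals the work function:
hf₀ = φ

Solving for f₀:
f₀ = φ/h = (3.57 eV × 1.602×10⁻¹⁹ J/eV) / (6.626×10⁻³⁴ J·s)
f₀ = 8.6322e+14 Hz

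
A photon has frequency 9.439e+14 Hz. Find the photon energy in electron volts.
3.9037 eV

Using E = hf:

E = hf = (6.626×10⁻³⁴ J·s)(9.439e+14 Hz)
E = 3.9037 eV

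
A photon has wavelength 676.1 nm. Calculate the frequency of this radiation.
4.4341e+14 Hz

Using the wave equation: c = fλ

Solving for frequency:
f = c/λ = (3×10⁸ m/s) / (676.1×10⁻⁹ m)
f = 4.4341e+14 Hz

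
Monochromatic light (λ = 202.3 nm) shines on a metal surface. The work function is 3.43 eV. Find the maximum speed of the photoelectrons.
9.7433e+05 m/s

First, find the maximum kinetic energy:
E_photon = hc/λ = 6.1287 eV
KE_max = E_photon - φ = 6.1287 - 3.43 = 2.6987 eV

Convert to Joules: KE_max = 2.6987 × 1.602×10⁻¹⁹ J = 4.3238e-19 J

Then use KE = ½mv² to find velocity:
v = √(2·KE/m) = √(2 × 4.3238e-19 J / 9.109e-31 kg)
v = 9.7433e+05 m/s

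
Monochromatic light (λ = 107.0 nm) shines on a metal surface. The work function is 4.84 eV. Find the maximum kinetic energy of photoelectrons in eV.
6.7473 eV

Using Einstein's photoelectric equation: KE_max = hf - φ = hc/λ - φ

First, calculate the photon energy:
E_photon = hc/λ = (6.626×10⁻³⁴ J·s)(3×10⁸ m/s) / (107.0×10⁻⁹ m)
E_photon = 11.5873 eV

Then, the maximum kinetic energy:
KE_max = E_photon - φ = 11.5873 eV - 4.84 eV = 6.7473 eV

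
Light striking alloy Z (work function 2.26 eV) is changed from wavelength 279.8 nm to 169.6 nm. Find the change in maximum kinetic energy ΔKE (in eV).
2.8792 eV

Using Einstein's equation: KE_max = hc/λ - φ

For λ₁ = 279.8 nm:
KE₁ = hc/λ₁ - φ = 4.4312 - 2.26 = 2.1712 eV

For λ₂ = 169.6 nm:
KE₂ = hc/λ₂ - φ = 7.3104 - 2.26 = 5.0504 eV

Change in KE:
ΔKE = KE₂ - KE₁ = 5.0504 - 2.1712 = 2.8792 eV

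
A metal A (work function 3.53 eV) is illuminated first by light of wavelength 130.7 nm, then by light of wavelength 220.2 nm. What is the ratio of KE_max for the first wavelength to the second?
2.8356

Using Einstein's equation: KE_max = hc/λ - φ

For λ₁ = 130.7 nm:
E₁ = hc/λ₁ = 9.4862 eV
KE₁ = E₁ - φ = 9.4862 - 3.53 = 5.9562 eV

For λ₂ = 220.2 nm:
E₂ = hc/λ₂ = 5.6305 eV
KE₂ = E₂ - φ = 5.6305 - 3.53 = 2.1005 eV

Ratio: KE₁/KE₂ = 5.9562/2.1005 = 2.8356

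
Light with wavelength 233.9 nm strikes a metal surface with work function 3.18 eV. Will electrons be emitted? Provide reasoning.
Yes

For photoemission, the photon energy must exceed the work function.

Photon energy: E = hc/λ = 5.3007 eV
Work function: φ = 3.18 eV

Since E_photon (5.3007 eV) > φ (3.18 eV), photoemission WILL occur.
The threshold wavelength is λ₀ = hc/φ = 389.9 nm.
Since 233.9 nm < 389.9 nm, the light has sufficient energy.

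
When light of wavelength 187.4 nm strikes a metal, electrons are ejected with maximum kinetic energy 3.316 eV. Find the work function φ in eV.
3.30 eV

From Einstein's photoelectric equation: KE_max = hf - φ = hc/λ - φ

Rearranging for φ:
φ = hc/λ - KE_max

Calculate photon energy:
E_photon = hc/λ = 6.6160 eV

Therefore:
φ = 6.6160 - 3.316 = 3.30 eV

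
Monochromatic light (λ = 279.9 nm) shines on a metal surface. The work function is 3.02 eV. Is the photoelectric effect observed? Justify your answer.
Yes

For photoemission, the photon energy must exceed the work function.

Photon energy: E = hc/λ = 4.4296 eV
Work function: φ = 3.02 eV

Since E_photon (4.4296 eV) > φ (3.02 eV), photoemission WILL occur.
The threshold wavelength is λ₀ = hc/φ = 410.5 nm.
Since 279.9 nm < 410.5 nm, the light has sufficient energy.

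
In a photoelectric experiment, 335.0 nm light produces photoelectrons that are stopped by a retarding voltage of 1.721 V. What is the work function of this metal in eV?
1.98 eV

The stopping potential gives the maximum kinetic energy: KE_max = eV_s = 1.721 eV

From Einstein's photoelectric equation: KE_max = hc/λ - φ
Rearranging: φ = hc/λ - KE_max

Calculate photon energy:
E_photon = hc/λ = (6.626×10⁻³⁴ J·s)(3×10⁸ m/s) / (335.0×10⁻⁹ m) = 3.7010 eV

Therefore:
φ = 3.7010 - 1.721 = 1.98 eV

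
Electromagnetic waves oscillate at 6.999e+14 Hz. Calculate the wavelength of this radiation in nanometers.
428.34 nm

Using the wave equation: c = fλ

Solving for wavelength:
λ = c/f = (3×10⁸ m/s) / (6.999e+14 Hz)
λ = 428.34 nm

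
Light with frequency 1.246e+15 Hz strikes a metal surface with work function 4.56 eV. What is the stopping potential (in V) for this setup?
0.5930 V

The stopping potential V_s satisfies: eV_s = KE_max

First, find KE_max using Einstein's equation:
E_photon = hf = (6.626×10⁻³⁴ J·s)(1.246e+15 Hz) = 5.1530 eV
KE_max = E_photon - φ = 5.1530 - 4.56 = 0.5930 eV

Since eV_s = KE_max:
V_s = KE_max/e = 0.5930 V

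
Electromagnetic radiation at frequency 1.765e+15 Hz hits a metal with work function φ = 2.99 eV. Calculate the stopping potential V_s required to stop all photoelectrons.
4.3095 V

The stopping potential V_s satisfies: eV_s = KE_max

First, find KE_max using Einstein's equation:
E_photon = hf = (6.626×10⁻³⁴ J·s)(1.765e+15 Hz) = 7.2995 eV
KE_max = E_photon - φ = 7.2995 - 2.99 = 4.3095 eV

Since eV_s = KE_max:
V_s = KE_max/e = 4.3095 V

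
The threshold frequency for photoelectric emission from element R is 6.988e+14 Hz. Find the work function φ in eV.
2.89 eV

At the threshold frequency, photon energy equals work function:
φ = hf₀

Calculating:
φ = (6.626×10⁻³⁴ J·s)(6.988e+14 Hz)
φ = 2.89 eV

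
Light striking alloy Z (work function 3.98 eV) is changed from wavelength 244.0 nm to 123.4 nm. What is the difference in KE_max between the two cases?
4.9660 eV

Using Einstein's equation: KE_max = hc/λ - φ

For λ₁ = 244.0 nm:
KE₁ = hc/λ₁ - φ = 5.0813 - 3.98 = 1.1013 eV

For λ₂ = 123.4 nm:
KE₂ = hc/λ₂ - φ = 10.0473 - 3.98 = 6.0673 eV

Change in KE:
ΔKE = KE₂ - KE₁ = 6.0673 - 1.1013 = 4.9660 eV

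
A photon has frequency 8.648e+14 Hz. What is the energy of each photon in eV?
3.5765 eV

Using E = hf:

E = hf = (6.626×10⁻³⁴ J·s)(8.648e+14 Hz)
E = 3.5765 eV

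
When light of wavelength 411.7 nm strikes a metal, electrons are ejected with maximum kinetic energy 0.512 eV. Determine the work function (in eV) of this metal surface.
2.50 eV

From Einstein's photoelectric equation: KE_max = hf - φ = hc/λ - φ

Rearranging for φ:
φ = hc/λ - KE_max

Calculate photon energy:
E_photon = hc/λ = 3.0115 eV

Therefore:
φ = 3.0115 - 0.512 = 2.50 eV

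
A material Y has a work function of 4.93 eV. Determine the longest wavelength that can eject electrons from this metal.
251.49 nm

The threshold wavelength is when the photon energy equals the work function:
hc/λ₀ = φ

Solving for λ₀:
λ₀ = hc/φ = (6.626×10⁻³⁴ J·s)(3×10⁸ m/s) / (4.93 eV × 1.602×10⁻¹⁹ J/eV)
λ₀ = 251.49 nm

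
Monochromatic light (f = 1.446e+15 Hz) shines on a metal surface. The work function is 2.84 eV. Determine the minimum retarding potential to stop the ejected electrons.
3.1402 V

The stopping potential V_s satisfies: eV_s = KE_max

First, find KE_max using Einstein's equation:
E_photon = hf = (6.626×10⁻³⁴ J·s)(1.446e+15 Hz) = 5.9802 eV
KE_max = E_photon - φ = 5.9802 - 2.84 = 3.1402 eV

Since eV_s = KE_max:
V_s = KE_max/e = 3.1402 V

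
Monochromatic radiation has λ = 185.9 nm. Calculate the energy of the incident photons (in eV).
6.6694 eV

Using E = hf = hc/λ:

E = hc/λ = (6.626×10⁻³⁴ J·s)(3×10⁸ m/s) / (185.9×10⁻⁹ m)
E = 6.6694 eV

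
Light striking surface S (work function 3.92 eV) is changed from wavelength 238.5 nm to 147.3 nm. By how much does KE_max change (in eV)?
3.2186 eV

Using Einstein's equation: KE_max = hc/λ - φ

For λ₁ = 238.5 nm:
KE₁ = hc/λ₁ - φ = 5.1985 - 3.92 = 1.2785 eV

For λ₂ = 147.3 nm:
KE₂ = hc/λ₂ - φ = 8.4171 - 3.92 = 4.4971 eV

Change in KE:
ΔKE = KE₂ - KE₁ = 4.4971 - 1.2785 = 3.2186 eV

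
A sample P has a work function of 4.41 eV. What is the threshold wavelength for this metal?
281.14 nm

The threshold wavelength is when the photon energy equals the work function:
hc/λ₀ = φ

Solving for λ₀:
λ₀ = hc/φ = (6.626×10⁻³⁴ J·s)(3×10⁸ m/s) / (4.41 eV × 1.602×10⁻¹⁹ J/eV)
λ₀ = 281.14 nm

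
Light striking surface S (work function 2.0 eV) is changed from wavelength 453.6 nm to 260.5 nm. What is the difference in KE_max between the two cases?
2.0261 eV

Using Einstein's equation: KE_max = hc/λ - φ

For λ₁ = 453.6 nm:
KE₁ = hc/λ₁ - φ = 2.7333 - 2.0 = 0.7333 eV

For λ₂ = 260.5 nm:
KE₂ = hc/λ₂ - φ = 4.7595 - 2.0 = 2.7595 eV

Change in KE:
ΔKE = KE₂ - KE₁ = 2.7595 - 0.7333 = 2.0261 eV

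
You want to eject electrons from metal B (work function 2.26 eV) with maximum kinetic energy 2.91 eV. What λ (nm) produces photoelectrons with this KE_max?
239.81 nm

From Einstein's equation: KE_max = hc/λ - φ

Rearranging for λ:
hc/λ = KE_max + φ
λ = hc/(KE_max + φ)

Required photon energy:
E_photon = KE_max + φ = 2.91 + 2.26 = 5.17 eV

Required wavelength:
λ = hc/E_photon = (6.626×10⁻³⁴)(3×10⁸) / (5.17 × 1.602×10⁻¹⁹)
λ = 239.81 nm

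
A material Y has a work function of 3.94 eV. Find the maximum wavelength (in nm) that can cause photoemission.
314.68 nm

The threshold wavelength is when the photon energy equals the work function:
hc/λ₀ = φ

Solving for λ₀:
λ₀ = hc/φ = (6.626×10⁻³⁴ J·s)(3×10⁸ m/s) / (3.94 eV × 1.602×10⁻¹⁹ J/eV)
λ₀ = 314.68 nm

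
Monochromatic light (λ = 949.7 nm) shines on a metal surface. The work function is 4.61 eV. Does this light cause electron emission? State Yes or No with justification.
No

For photoemission, the photon energy must exceed the work function.

Photon energy: E = hc/λ = 1.3055 eV
Work function: φ = 4.61 eV

Since E_photon (1.3055 eV) < φ (4.61 eV), photoemission will NOT occur.
The threshold wavelength is λ₀ = hc/φ = 268.9 nm.
Since 949.7 nm > 268.9 nm, the photons lack sufficient energy.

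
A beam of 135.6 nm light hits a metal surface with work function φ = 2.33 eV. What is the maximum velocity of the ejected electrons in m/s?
1.5481e+06 m/s

First, find the maximum kinetic energy:
E_photon = hc/λ = 9.1434 eV
KE_max = E_photon - φ = 9.1434 - 2.33 = 6.8134 eV

Convert to Joules: KE_max = 6.8134 × 1.602×10⁻¹⁹ J = 1.0916e-18 J

Then use KE = ½mv² to find velocity:
v = √(2·KE/m) = √(2 × 1.0916e-18 J / 9.109e-31 kg)
v = 1.5481e+06 m/s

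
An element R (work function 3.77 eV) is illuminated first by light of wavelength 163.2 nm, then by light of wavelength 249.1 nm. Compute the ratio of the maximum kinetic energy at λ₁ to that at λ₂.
3.1700

Using Einstein's equation: KE_max = hc/λ - φ

For λ₁ = 163.2 nm:
E₁ = hc/λ₁ = 7.5971 eV
KE₁ = E₁ - φ = 7.5971 - 3.77 = 3.8271 eV

For λ₂ = 249.1 nm:
E₂ = hc/λ₂ = 4.9773 eV
KE₂ = E₂ - φ = 4.9773 - 3.77 = 1.2073 eV

Ratio: KE₁/KE₂ = 3.8271/1.2073 = 3.1700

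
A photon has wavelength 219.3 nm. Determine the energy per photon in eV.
5.6536 eV

Using E = hf = hc/λ:

E = hc/λ = (6.626×10⁻³⁴ J·s)(3×10⁸ m/s) / (219.3×10⁻⁹ m)
E = 5.6536 eV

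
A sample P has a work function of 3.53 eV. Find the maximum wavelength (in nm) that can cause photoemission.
351.23 nm

The threshold wavelength is when the photon energy equals the work function:
hc/λ₀ = φ

Solving for λ₀:
λ₀ = hc/φ = (6.626×10⁻³⁴ J·s)(3×10⁸ m/s) / (3.53 eV × 1.602×10⁻¹⁹ J/eV)
λ₀ = 351.23 nm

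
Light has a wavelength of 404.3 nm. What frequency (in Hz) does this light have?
7.4151e+14 Hz

Using the wave equation: c = fλ

Solving for frequency:
f = c/λ = (3×10⁸ m/s) / (404.3×10⁻⁹ m)
f = 7.4151e+14 Hz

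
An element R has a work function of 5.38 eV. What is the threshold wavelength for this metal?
230.45 nm

The threshold wavelength is when the photon energy equals the work function:
hc/λ₀ = φ

Solving for λ₀:
λ₀ = hc/φ = (6.626×10⁻³⁴ J·s)(3×10⁸ m/s) / (5.38 eV × 1.602×10⁻¹⁹ J/eV)
λ₀ = 230.45 nm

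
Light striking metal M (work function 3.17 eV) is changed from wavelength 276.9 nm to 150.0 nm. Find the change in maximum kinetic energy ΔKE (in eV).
3.7880 eV

Using Einstein's equation: KE_max = hc/λ - φ

For λ₁ = 276.9 nm:
KE₁ = hc/λ₁ - φ = 4.4776 - 3.17 = 1.3076 eV

For λ₂ = 150.0 nm:
KE₂ = hc/λ₂ - φ = 8.2656 - 3.17 = 5.0956 eV

Change in KE:
ΔKE = KE₂ - KE₁ = 5.0956 - 1.3076 = 3.7880 eV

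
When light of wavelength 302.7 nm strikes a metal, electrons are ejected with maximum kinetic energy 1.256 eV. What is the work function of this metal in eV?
2.84 eV

From Einstein's photoelectric equation: KE_max = hf - φ = hc/λ - φ

Rearranging for φ:
φ = hc/λ - KE_max

Calculate photon energy:
E_photon = hc/λ = 4.0959 eV

Therefore:
φ = 4.0959 - 1.256 = 2.84 eV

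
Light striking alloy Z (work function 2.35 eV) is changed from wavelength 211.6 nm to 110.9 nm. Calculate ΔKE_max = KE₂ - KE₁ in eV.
5.3205 eV

Using Einstein's equation: KE_max = hc/λ - φ

For λ₁ = 211.6 nm:
KE₁ = hc/λ₁ - φ = 5.8594 - 2.35 = 3.5094 eV

For λ₂ = 110.9 nm:
KE₂ = hc/λ₂ - φ = 11.1798 - 2.35 = 8.8298 eV

Change in KE:
ΔKE = KE₂ - KE₁ = 8.8298 - 3.5094 = 5.3205 eV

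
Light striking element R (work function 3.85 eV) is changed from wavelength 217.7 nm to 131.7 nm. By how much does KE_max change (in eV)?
3.7190 eV

Using Einstein's equation: KE_max = hc/λ - φ

For λ₁ = 217.7 nm:
KE₁ = hc/λ₁ - φ = 5.6952 - 3.85 = 1.8452 eV

For λ₂ = 131.7 nm:
KE₂ = hc/λ₂ - φ = 9.4141 - 3.85 = 5.5641 eV

Change in KE:
ΔKE = KE₂ - KE₁ = 5.5641 - 1.8452 = 3.7190 eV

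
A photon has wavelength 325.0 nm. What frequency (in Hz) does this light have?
9.2244e+14 Hz

Using the wave equation: c = fλ

Solving for frequency:
f = c/λ = (3×10⁸ m/s) / (325.0×10⁻⁹ m)
f = 9.2244e+14 Hz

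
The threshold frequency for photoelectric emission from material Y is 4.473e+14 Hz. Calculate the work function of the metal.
1.85 eV

At the threshold frequency, photon energy equals work function:
φ = hf₀

Calculating:
φ = (6.626×10⁻³⁴ J·s)(4.473e+14 Hz)
φ = 1.85 eV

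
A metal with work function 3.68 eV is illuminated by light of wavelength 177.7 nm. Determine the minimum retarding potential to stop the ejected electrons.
3.2972 V

The stopping potential V_s satisfies: eV_s = KE_max

First, find KE_max using Einstein's equation:
E_photon = hc/λ = 6.9772 eV
KE_max = E_photon - φ = 6.9772 - 3.68 = 3.2972 eV

Since eV_s = KE_max:
V_s = KE_max/e = 3.2972 V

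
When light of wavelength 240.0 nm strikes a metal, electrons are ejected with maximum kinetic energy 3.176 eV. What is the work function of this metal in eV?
1.99 eV

From Einstein's photoelectric equation: KE_max = hf - φ = hc/λ - φ

Rearranging for φ:
φ = hc/λ - KE_max

Calculate photon energy:
E_photon = hc/λ = 5.1660 eV

Therefore:
φ = 5.1660 - 3.176 = 1.99 eV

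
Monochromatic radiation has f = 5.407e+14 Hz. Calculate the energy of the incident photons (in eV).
2.2362 eV

Using E = hf:

E = hf = (6.626×10⁻³⁴ J·s)(5.407e+14 Hz)
E = 2.2362 eV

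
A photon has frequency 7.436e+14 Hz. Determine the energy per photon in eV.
3.0753 eV

Using E = hf:

E = hf = (6.626×10⁻³⁴ J·s)(7.436e+14 Hz)
E = 3.0753 eV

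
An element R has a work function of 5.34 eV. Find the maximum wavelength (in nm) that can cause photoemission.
232.18 nm

The threshold wavelength is when the photon energy equals the work function:
hc/λ₀ = φ

Solving for λ₀:
λ₀ = hc/φ = (6.626×10⁻³⁴ J·s)(3×10⁸ m/s) / (5.34 eV × 1.602×10⁻¹⁹ J/eV)
λ₀ = 232.18 nm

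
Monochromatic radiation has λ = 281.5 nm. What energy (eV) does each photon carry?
4.4044 eV

Using E = hf = hc/λ:

E = hc/λ = (6.626×10⁻³⁴ J·s)(3×10⁸ m/s) / (281.5×10⁻⁹ m)
E = 4.4044 eV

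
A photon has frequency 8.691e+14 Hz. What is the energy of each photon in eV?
3.5943 eV

Using E = hf:

E = hf = (6.626×10⁻³⁴ J·s)(8.691e+14 Hz)
E = 3.5943 eV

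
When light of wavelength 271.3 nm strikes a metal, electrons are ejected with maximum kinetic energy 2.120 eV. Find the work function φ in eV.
2.45 eV

From Einstein's photoelectric equation: KE_max = hf - φ = hc/λ - φ

Rearranging for φ:
φ = hc/λ - KE_max

Calculate photon energy:
E_photon = hc/λ = 4.5700 eV

Therefore:
φ = 4.5700 - 2.120 = 2.45 eV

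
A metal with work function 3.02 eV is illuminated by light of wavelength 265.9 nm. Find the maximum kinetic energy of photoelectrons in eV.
1.6428 eV

Using Einstein's photoelectric equation: KE_max = hf - φ = hc/λ - φ

First, calculate the photon energy:
E_photon = hc/λ = (6.626×10⁻³⁴ J·s)(3×10⁸ m/s) / (265.9×10⁻⁹ m)
E_photon = 4.6628 eV

Then, the maximum kinetic energy:
KE_max = E_photon - φ = 4.6628 eV - 3.02 eV = 1.6428 eV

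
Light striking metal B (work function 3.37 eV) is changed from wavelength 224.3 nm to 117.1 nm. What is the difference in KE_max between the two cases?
5.0603 eV

Using Einstein's equation: KE_max = hc/λ - φ

For λ₁ = 224.3 nm:
KE₁ = hc/λ₁ - φ = 5.5276 - 3.37 = 2.1576 eV

For λ₂ = 117.1 nm:
KE₂ = hc/λ₂ - φ = 10.5879 - 3.37 = 7.2179 eV

Change in KE:
ΔKE = KE₂ - KE₁ = 7.2179 - 2.1576 = 5.0603 eV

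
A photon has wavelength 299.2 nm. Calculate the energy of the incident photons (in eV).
4.1439 eV

Using E = hf = hc/λ:

E = hc/λ = (6.626×10⁻³⁴ J·s)(3×10⁸ m/s) / (299.2×10⁻⁹ m)
E = 4.1439 eV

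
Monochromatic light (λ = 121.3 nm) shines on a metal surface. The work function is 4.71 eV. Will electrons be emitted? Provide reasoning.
Yes

For photoemission, the photon energy must exceed the work function.

Photon energy: E = hc/λ = 10.2213 eV
Work function: φ = 4.71 eV

Since E_photon (10.2213 eV) > φ (4.71 eV), photoemission WILL occur.
The threshold wavelength is λ₀ = hc/φ = 263.2 nm.
Since 121.3 nm < 263.2 nm, the light has sufficient energy.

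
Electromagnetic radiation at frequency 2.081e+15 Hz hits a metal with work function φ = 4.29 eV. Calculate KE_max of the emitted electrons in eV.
4.3163 eV

Using Einstein's photoelectric equation: KE_max = hf - φ

First, calculate the photon energy:
E_photon = hf = (6.626×10⁻³⁴ J·s)(2.081e+15 Hz)
E_photon = 8.6063 eV

Then, the maximum kinetic energy:
KE_max = E_photon - φ = 8.6063 eV - 4.29 eV = 4.3163 eV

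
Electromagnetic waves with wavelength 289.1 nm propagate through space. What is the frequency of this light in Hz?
1.0370e+15 Hz

Using the wave equation: c = fλ

Solving for frequency:
f = c/λ = (3×10⁸ m/s) / (289.1×10⁻⁹ m)
f = 1.0370e+15 Hz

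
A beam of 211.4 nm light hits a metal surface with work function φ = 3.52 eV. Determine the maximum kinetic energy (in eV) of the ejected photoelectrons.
2.3449 eV

Using Einstein's photoelectric equation: KE_max = hf - φ = hc/λ - φ

First, calculate the photon energy:
E_photon = hc/λ = (6.626×10⁻³⁴ J·s)(3×10⁸ m/s) / (211.4×10⁻⁹ m)
E_photon = 5.8649 eV

Then, the maximum kinetic energy:
KE_max = E_photon - φ = 5.8649 eV - 3.52 eV = 2.3449 eV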